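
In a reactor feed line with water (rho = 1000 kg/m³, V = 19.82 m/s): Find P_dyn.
Formula: P_{dyn} = \frac{1}{2} \rho V^2
P_dyn = 0.5·1000·19.82²/1000 = 196.4 kPa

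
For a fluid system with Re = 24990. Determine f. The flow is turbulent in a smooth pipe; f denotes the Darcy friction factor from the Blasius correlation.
Formula: f = \frac{0.316}{Re^{0.25}}
f = 0.316/24990^0.25 = 0.02513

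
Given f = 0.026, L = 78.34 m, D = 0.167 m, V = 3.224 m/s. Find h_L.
Formula: h_L = f \frac{L}{D} \frac{V^2}{2g}
h_L = 0.026·(78.34/0.167)·3.224²/(2·9.81) = 6.461 m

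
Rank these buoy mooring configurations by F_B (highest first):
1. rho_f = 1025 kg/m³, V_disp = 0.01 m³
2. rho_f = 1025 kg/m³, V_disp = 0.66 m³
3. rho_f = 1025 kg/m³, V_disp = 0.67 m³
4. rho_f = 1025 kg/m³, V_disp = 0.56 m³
Case 1: F_B = 100.6 N
Case 2: F_B = 6636 N
Case 3: F_B = 6737 N
Case 4: F_B = 5631 N
Ranking (highest first): 3, 2, 4, 1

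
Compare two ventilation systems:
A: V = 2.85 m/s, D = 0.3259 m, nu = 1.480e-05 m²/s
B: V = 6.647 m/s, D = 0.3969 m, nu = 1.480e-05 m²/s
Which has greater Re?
Re(A) = 62758, Re(B) = 178256. Answer: B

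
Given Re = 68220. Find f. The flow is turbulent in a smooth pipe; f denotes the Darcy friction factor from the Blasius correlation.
Formula: f = \frac{0.316}{Re^{0.25}}
f = 0.316/68220^0.25 = 0.01955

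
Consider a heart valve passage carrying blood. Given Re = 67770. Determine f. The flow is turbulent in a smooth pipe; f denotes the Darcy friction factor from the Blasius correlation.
Formula: f = \frac{0.316}{Re^{0.25}}
f = 0.316/67770^0.25 = 0.01959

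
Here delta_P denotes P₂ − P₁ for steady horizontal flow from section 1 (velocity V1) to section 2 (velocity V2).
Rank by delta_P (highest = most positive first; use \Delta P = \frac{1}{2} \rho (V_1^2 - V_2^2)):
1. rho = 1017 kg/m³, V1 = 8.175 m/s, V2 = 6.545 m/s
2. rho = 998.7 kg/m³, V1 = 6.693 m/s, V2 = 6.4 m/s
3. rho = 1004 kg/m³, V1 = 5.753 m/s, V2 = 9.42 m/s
Case 1: delta_P = 12.2 kPa
Case 2: delta_P = 1.916 kPa
Case 3: delta_P = -27.93 kPa
Ranking (highest first): 1, 2, 3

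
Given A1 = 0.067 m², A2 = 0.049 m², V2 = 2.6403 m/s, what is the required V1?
Formula: V_2 = \frac{A_1 V_1}{A_2}
Substituting knowns: 2.6403 = 0.067·V1/0.049
Solving for V1: V1 = 2.6403·0.049/0.067 = 1.931 m/s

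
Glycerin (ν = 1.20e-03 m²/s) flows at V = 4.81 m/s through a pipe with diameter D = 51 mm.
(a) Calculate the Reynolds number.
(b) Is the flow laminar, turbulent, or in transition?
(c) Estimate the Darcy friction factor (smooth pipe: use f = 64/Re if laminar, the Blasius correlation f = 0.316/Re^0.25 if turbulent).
(a) Re = V·D/ν = 4.81·0.051/1.20e-03 = 204.42
(b) Flow regime: laminar (Re < 2300)
(c) Friction factor: f = 64/Re = 64/204.42 = 0.3131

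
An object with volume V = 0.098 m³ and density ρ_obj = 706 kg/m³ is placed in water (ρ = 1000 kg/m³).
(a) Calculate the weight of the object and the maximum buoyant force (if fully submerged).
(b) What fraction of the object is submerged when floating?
(a) W=rho_obj*g*V=706*9.81*0.098=678.7 N; F_B(max)=rho*g*V=1000*9.81*0.098=961.4 N
(b) Floating fraction=rho_obj/rho=706/1000=0.706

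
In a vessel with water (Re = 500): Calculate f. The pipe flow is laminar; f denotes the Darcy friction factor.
Formula: f = \frac{64}{Re}
f = 64/500 = 0.128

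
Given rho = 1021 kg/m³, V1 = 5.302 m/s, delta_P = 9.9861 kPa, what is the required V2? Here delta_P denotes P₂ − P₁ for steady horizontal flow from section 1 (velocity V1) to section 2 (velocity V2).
Formula: \Delta P = \frac{1}{2} \rho (V_1^2 - V_2^2)
Substituting knowns: 9.9861 = 0.5·1021·(5.302² − V2²)/1000
Solving for V2: V2 = √(5.302² − 2·(9.9861·1000)/1021) = 2.924 m/s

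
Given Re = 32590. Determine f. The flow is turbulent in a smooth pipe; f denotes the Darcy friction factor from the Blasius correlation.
Formula: f = \frac{0.316}{Re^{0.25}}
f = 0.316/32590^0.25 = 0.02352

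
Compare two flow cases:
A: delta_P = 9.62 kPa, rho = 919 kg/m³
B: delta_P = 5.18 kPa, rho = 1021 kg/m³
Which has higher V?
V(A) = 4.576 m/s, V(B) = 3.185 m/s. Answer: A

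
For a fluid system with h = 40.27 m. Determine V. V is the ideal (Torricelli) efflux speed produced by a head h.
Formula: V = \sqrt{2 g h}
V = √(2·9.81·40.27) = 28.11 m/s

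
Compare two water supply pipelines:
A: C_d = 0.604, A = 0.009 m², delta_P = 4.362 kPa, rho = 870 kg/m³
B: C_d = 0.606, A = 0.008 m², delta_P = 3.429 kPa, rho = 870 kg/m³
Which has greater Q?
Q(A) = 17.21 L/s, Q(B) = 13.61 L/s. Answer: A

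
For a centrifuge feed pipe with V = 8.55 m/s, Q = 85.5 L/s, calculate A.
Formula: Q = A V
Substituting knowns: 85.5 = A·8.55·1000
Solving for A: A = (85.5/1000)/8.55 = 0.01 m²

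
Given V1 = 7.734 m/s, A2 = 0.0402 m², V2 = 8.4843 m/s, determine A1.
Formula: V_2 = \frac{A_1 V_1}{A_2}
Substituting knowns: 8.4843 = A1·7.734/0.0402
Solving for A1: A1 = 8.4843·0.0402/7.734 = 0.0441 m²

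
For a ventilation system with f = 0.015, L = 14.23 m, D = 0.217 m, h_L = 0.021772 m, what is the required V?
Formula: h_L = f \frac{L}{D} \frac{V^2}{2g}
Substituting knowns: 0.021772 = 0.015·(14.23/0.217)·V²/(2·9.81)
Solving for V: V = √(0.021772·2·9.81/(0.015·(14.23/0.217))) = 0.659 m/s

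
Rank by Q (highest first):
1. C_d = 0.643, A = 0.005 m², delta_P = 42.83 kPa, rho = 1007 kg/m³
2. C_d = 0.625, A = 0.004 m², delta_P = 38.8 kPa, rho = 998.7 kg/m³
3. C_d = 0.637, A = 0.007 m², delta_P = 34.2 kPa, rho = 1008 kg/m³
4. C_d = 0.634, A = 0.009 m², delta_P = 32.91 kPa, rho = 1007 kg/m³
Case 1: Q = 29.65 L/s
Case 2: Q = 22.04 L/s
Case 3: Q = 36.73 L/s
Case 4: Q = 46.13 L/s
Ranking (highest first): 4, 3, 1, 2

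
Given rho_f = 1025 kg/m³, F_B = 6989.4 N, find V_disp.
Formula: F_B = \rho_f g V_{disp}
Substituting knowns: 6989.4 = 1025·9.81·V_disp
Solving for V_disp: V_disp = 6989.4/(1025·9.81) = 0.6951 m³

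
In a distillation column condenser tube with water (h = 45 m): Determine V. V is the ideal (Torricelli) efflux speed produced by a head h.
Formula: V = \sqrt{2 g h}
V = √(2·9.81·45) = 29.71 m/s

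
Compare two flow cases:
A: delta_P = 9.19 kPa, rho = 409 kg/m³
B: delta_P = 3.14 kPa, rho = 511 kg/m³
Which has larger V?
V(A) = 6.704 m/s, V(B) = 3.506 m/s. Answer: A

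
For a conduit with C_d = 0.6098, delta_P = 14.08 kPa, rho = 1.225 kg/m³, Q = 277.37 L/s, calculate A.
Formula: Q = C_d A \sqrt{\frac{2 \Delta P}{\rho}}
Substituting knowns: 277.37 = 0.6098·A·√(2·(14.08·1000)/1.225)·1000
Solving for A: A = (277.37/1000)/(0.6098·√(2·(14.08·1000)/1.225)) = 0.003 m²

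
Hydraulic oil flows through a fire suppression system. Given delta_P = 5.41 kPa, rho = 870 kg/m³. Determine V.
Formula: V = \sqrt{\frac{2 \Delta P}{\rho}}
V = √(2·(5.41·1000)/870) = 3.527 m/s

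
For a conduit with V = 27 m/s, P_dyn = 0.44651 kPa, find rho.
Formula: P_{dyn} = \frac{1}{2} \rho V^2
Substituting knowns: 0.44651 = 0.5·rho·27²/1000
Solving for rho: rho = 2·(0.44651·1000)/27² = 1.225 kg/m³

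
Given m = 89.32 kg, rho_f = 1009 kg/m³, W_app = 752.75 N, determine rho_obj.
Formula: W_{app} = mg\left(1 - \frac{\rho_f}{\rho_{obj}}\right)
Substituting knowns: 752.75 = 89.32·9.81·(1 − 1009/rho_obj)
Solving for rho_obj: rho_obj = 1009/(1 − 752.75/(89.32·9.81)) = 7160 kg/m³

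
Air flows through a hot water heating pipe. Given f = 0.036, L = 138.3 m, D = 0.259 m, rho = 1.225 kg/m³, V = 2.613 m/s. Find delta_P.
Formula: \Delta P = f \frac{L}{D} \frac{\rho V^2}{2}
delta_P = 0.036·(138.3/0.259)·0.5·1.225·2.613²/1000 = 0.08039 kPa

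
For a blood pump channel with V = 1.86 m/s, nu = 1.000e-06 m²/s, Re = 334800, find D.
Formula: Re = \frac{V D}{\nu}
Substituting knowns: 334800 = 1.86·D/1.000e-06
Solving for D: D = 334800·1.000e-06/1.86 = 0.18 m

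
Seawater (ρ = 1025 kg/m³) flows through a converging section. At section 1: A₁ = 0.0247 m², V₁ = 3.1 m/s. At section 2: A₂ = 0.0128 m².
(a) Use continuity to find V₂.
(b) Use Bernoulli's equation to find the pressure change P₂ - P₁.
(a) Continuity: A₁V₁=A₂V₂ -> V₂=A₁V₁/A₂=0.0247*3.1/0.0128=5.98 m/s
(b) Bernoulli: P₂-P₁=0.5*rho*(V₁^2-V₂^2)/1000=0.5*1025*(3.1^2-5.98^2)/1000=-13.4 kPa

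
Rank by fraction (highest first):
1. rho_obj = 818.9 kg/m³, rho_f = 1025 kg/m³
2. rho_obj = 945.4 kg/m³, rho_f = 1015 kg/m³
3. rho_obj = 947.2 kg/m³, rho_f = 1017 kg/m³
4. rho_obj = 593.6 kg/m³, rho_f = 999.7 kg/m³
Case 1: fraction = 0.7989
Case 2: fraction = 0.9314
Case 3: fraction = 0.9314
Case 4: fraction = 0.5938
Ranking (highest first): 2, 3, 1, 4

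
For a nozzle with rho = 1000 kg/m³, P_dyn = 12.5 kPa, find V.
Formula: P_{dyn} = \frac{1}{2} \rho V^2
Substituting knowns: 12.5 = 0.5·1000·V²/1000
Solving for V: V = √(2·(12.5·1000)/1000) = 5 m/s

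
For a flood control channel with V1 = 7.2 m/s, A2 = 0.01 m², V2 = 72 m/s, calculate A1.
Formula: V_2 = \frac{A_1 V_1}{A_2}
Substituting knowns: 72 = A1·7.2/0.01
Solving for A1: A1 = 72·0.01/7.2 = 0.1 m²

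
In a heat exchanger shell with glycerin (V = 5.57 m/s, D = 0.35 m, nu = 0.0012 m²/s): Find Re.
Formula: Re = \frac{V D}{\nu}
Re = 5.57·0.35/0.0012 = 1625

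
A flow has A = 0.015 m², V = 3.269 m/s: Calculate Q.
Formula: Q = A V
Q = 0.015·3.269·1000 = 49.04 L/s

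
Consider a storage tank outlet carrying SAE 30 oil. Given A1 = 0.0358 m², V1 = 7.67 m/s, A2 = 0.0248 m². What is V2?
Formula: V_2 = \frac{A_1 V_1}{A_2}
V2 = 0.0358·7.67/0.0248 = 11.07 m/s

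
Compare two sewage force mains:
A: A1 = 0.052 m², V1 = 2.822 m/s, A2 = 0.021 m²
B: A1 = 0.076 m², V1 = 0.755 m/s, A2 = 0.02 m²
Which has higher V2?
V2(A) = 6.988 m/s, V2(B) = 2.869 m/s. Answer: A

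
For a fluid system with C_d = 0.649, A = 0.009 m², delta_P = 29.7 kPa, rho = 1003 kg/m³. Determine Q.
Formula: Q = C_d A \sqrt{\frac{2 \Delta P}{\rho}}
Q = 0.649·0.009·√(2·(29.7·1000)/1003)·1000 = 44.95 L/s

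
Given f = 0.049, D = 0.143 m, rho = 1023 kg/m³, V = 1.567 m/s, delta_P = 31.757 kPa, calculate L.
Formula: \Delta P = f \frac{L}{D} \frac{\rho V^2}{2}
Substituting knowns: 31.757 = 0.049·(L/0.143)·0.5·1023·1.567²/1000
Solving for L: L = (31.757·1000)·0.143/(0.049·0.5·1023·1.567²) = 73.79 m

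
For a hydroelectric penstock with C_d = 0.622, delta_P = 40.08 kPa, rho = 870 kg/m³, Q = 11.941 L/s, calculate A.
Formula: Q = C_d A \sqrt{\frac{2 \Delta P}{\rho}}
Substituting knowns: 11.941 = 0.622·A·√(2·(40.08·1000)/870)·1000
Solving for A: A = (11.941/1000)/(0.622·√(2·(40.08·1000)/870)) = 0.002 m²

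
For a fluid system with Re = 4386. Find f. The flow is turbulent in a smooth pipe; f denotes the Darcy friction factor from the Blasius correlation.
Formula: f = \frac{0.316}{Re^{0.25}}
f = 0.316/4386^0.25 = 0.03883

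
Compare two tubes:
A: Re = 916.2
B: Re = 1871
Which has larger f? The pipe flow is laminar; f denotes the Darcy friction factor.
f(A) = 0.06985, f(B) = 0.03421. Answer: A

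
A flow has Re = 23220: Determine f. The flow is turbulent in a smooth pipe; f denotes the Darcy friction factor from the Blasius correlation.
Formula: f = \frac{0.316}{Re^{0.25}}
f = 0.316/23220^0.25 = 0.0256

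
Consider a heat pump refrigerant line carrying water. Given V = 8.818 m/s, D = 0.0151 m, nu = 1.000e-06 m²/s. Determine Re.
Formula: Re = \frac{V D}{\nu}
Re = 8.818·0.0151/1.000e-06 = 133152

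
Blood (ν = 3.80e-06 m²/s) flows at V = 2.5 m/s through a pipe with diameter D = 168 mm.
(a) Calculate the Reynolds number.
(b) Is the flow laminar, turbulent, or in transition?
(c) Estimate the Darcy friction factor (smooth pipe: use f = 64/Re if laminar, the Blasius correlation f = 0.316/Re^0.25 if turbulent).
(a) Re = V·D/ν = 2.5·0.168/3.80e-06 = 110530
(b) Flow regime: turbulent (Re > 4000)
(c) Friction factor: f = 0.316/Re^0.25 = 0.316/110530^0.25 = 0.01733 (Blasius is strictly valid for Re ≲ 1e5; used here as the smooth-pipe estimate the problem specifies)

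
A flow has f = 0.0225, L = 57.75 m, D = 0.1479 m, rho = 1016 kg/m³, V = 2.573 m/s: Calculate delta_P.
Formula: \Delta P = f \frac{L}{D} \frac{\rho V^2}{2}
delta_P = 0.0225·(57.75/0.1479)·0.5·1016·2.573²/1000 = 29.55 kPa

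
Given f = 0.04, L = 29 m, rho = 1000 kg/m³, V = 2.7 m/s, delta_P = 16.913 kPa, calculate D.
Formula: \Delta P = f \frac{L}{D} \frac{\rho V^2}{2}
Substituting knowns: 16.913 = 0.04·(29/D)·0.5·1000·2.7²/1000
Solving for D: D = 0.04·29·0.5·1000·2.7²/(16.913·1000) = 0.25 m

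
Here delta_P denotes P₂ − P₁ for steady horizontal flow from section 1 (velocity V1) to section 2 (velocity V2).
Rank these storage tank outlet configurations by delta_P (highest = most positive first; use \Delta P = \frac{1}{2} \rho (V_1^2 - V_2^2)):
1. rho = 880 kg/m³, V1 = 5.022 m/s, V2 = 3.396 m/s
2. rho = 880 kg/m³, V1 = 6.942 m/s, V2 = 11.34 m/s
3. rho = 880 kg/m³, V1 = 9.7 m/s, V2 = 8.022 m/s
Case 1: delta_P = 6.023 kPa
Case 2: delta_P = -35.38 kPa
Case 3: delta_P = 13.08 kPa
Ranking (highest first): 3, 1, 2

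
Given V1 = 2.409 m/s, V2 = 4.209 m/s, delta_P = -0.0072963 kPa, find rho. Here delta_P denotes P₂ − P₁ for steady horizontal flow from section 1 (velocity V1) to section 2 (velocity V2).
Formula: \Delta P = \frac{1}{2} \rho (V_1^2 - V_2^2)
Substituting knowns: -0.0072963 = 0.5·rho·(2.409² − 4.209²)/1000
Solving for rho: rho = 2·(-0.0072963·1000)/(2.409² − 4.209²) = 1.225 kg/m³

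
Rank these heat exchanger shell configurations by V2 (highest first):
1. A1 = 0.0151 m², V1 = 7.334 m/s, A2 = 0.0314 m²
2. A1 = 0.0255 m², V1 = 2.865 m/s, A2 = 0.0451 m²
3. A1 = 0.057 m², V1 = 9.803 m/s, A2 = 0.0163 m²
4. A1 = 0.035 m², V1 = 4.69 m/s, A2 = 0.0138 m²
Case 1: V2 = 3.527 m/s
Case 2: V2 = 1.62 m/s
Case 3: V2 = 34.28 m/s
Case 4: V2 = 11.89 m/s
Ranking (highest first): 3, 4, 1, 2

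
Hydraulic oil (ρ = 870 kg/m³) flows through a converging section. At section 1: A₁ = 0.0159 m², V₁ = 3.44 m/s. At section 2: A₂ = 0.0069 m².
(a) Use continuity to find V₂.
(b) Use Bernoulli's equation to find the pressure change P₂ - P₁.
(a) Continuity: A₁V₁=A₂V₂ -> V₂=A₁V₁/A₂=0.0159*3.44/0.0069=7.93 m/s
(b) Bernoulli: P₂-P₁=0.5*rho*(V₁^2-V₂^2)/1000=0.5*870*(3.44^2-7.93^2)/1000=-22.21 kPa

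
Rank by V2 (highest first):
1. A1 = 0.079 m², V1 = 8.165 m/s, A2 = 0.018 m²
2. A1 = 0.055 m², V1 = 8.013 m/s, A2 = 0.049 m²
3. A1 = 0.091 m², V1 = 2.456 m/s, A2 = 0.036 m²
Case 1: V2 = 35.84 m/s
Case 2: V2 = 8.994 m/s
Case 3: V2 = 6.208 m/s
Ranking (highest first): 1, 2, 3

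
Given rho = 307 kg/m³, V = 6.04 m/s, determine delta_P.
Formula: V = \sqrt{\frac{2 \Delta P}{\rho}}
Substituting knowns: 6.04 = √(2·(delta_P·1000)/307)
Solving for delta_P: delta_P = 6.04²·307/2/1000 = 5.6 kPa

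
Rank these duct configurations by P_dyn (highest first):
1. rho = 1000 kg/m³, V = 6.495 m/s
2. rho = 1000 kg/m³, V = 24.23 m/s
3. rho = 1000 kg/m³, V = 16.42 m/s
Case 1: P_dyn = 21.09 kPa
Case 2: P_dyn = 293.5 kPa
Case 3: P_dyn = 134.8 kPa
Ranking (highest first): 2, 3, 1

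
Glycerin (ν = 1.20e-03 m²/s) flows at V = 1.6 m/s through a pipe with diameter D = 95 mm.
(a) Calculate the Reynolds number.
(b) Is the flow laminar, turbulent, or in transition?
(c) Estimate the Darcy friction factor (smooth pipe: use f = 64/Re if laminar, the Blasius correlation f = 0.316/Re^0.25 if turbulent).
(a) Re = V·D/ν = 1.6·0.095/1.20e-03 = 126.67
(b) Flow regime: laminar (Re < 2300)
(c) Friction factor: f = 64/Re = 64/126.67 = 0.5052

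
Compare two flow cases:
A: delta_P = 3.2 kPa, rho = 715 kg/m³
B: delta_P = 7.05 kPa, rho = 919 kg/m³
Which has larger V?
V(A) = 2.992 m/s, V(B) = 3.917 m/s. Answer: B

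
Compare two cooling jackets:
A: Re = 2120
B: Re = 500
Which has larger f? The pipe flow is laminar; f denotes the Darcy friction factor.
f(A) = 0.03019, f(B) = 0.128. Answer: B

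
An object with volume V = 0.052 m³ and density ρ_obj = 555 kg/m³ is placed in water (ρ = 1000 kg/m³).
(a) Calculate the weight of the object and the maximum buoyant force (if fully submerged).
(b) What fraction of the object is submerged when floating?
(a) W=rho_obj*g*V=555*9.81*0.052=283.1 N; F_B(max)=rho*g*V=1000*9.81*0.052=510.1 N
(b) Floating fraction=rho_obj/rho=555/1000=0.555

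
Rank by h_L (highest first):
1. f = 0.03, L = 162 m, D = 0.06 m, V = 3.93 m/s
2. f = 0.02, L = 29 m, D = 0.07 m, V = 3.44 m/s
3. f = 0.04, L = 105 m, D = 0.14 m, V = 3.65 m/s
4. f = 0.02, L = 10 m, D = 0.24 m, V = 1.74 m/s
Case 1: h_L = 63.76 m
Case 2: h_L = 4.997 m
Case 3: h_L = 20.37 m
Case 4: h_L = 0.1286 m
Ranking (highest first): 1, 3, 2, 4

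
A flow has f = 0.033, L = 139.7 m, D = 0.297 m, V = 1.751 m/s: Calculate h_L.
Formula: h_L = f \frac{L}{D} \frac{V^2}{2g}
h_L = 0.033·(139.7/0.297)·1.751²/(2·9.81) = 2.426 m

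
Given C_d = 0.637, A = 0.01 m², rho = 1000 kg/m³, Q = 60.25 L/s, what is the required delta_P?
Formula: Q = C_d A \sqrt{\frac{2 \Delta P}{\rho}}
Substituting knowns: 60.25 = 0.637·0.01·√(2·(delta_P·1000)/1000)·1000
Solving for delta_P: delta_P = ((60.25/1000)/(0.637·0.01))²·1000/2/1000 = 44.73 kPa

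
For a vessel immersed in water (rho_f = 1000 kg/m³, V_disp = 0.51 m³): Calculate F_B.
Formula: F_B = \rho_f g V_{disp}
F_B = 1000·9.81·0.51 = 5003 N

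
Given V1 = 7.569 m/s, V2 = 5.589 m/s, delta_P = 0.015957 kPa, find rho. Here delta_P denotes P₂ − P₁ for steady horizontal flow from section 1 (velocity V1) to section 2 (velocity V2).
Formula: \Delta P = \frac{1}{2} \rho (V_1^2 - V_2^2)
Substituting knowns: 0.015957 = 0.5·rho·(7.569² − 5.589²)/1000
Solving for rho: rho = 2·(0.015957·1000)/(7.569² − 5.589²) = 1.225 kg/m³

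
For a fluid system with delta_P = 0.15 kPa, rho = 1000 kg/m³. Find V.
Formula: V = \sqrt{\frac{2 \Delta P}{\rho}}
V = √(2·(0.15·1000)/1000) = 0.5477 m/s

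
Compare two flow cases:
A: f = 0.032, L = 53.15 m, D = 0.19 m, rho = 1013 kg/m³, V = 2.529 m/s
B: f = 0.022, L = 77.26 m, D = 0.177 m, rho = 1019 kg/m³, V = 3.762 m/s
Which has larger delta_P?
delta_P(A) = 29 kPa, delta_P(B) = 69.24 kPa. Answer: B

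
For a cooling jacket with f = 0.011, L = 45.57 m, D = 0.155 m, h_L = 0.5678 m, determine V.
Formula: h_L = f \frac{L}{D} \frac{V^2}{2g}
Substituting knowns: 0.5678 = 0.011·(45.57/0.155)·V²/(2·9.81)
Solving for V: V = √(0.5678·2·9.81/(0.011·(45.57/0.155))) = 1.856 m/s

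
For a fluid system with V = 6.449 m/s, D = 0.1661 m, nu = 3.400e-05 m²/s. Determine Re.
Formula: Re = \frac{V D}{\nu}
Re = 6.449·0.1661/3.400e-05 = 31505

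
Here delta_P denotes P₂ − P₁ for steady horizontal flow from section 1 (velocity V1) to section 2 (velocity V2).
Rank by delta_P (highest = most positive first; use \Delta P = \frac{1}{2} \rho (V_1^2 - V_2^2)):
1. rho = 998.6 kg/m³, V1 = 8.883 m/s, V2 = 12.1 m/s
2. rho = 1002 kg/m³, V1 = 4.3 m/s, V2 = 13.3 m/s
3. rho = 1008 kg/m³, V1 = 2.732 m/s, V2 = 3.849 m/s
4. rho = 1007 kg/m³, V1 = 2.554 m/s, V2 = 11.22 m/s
Case 1: delta_P = -33.7 kPa
Case 2: delta_P = -79.36 kPa
Case 3: delta_P = -3.705 kPa
Case 4: delta_P = -60.1 kPa
Ranking (highest first): 3, 1, 4, 2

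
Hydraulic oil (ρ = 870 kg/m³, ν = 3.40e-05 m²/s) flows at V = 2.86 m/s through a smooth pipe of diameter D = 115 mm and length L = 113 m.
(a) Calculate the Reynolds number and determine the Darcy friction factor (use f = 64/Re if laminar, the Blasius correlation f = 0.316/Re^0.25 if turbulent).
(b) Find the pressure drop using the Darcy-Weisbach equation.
(a) Re = V·D/ν = 2.86·0.115/3.40e-05 = 9673.5 → turbulent (Re > 4000); f = 0.316/Re^0.25 = 0.316/9673.5^0.25 = 0.031863
(b) Darcy-Weisbach: ΔP = f·(L/D)·½ρV²/1000 = 0.031863·(113/0.115)·½·870·2.86²/1000 = 111.4 kPa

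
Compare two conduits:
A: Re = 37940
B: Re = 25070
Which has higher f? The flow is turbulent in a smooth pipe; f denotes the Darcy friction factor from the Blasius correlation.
f(A) = 0.02264, f(B) = 0.02511. Answer: B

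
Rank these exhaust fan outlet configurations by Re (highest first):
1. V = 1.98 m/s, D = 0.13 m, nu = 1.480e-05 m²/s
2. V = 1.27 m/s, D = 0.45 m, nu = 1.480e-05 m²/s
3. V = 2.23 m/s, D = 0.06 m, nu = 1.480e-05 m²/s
Case 1: Re = 17392
Case 2: Re = 38615
Case 3: Re = 9041
Ranking (highest first): 2, 1, 3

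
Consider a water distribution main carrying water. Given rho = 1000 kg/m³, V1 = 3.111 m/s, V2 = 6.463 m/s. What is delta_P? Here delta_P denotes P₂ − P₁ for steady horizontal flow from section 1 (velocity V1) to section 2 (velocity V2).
Formula: \Delta P = \frac{1}{2} \rho (V_1^2 - V_2^2)
delta_P = 0.5·1000·(3.111² − 6.463²)/1000 = -16.05 kPa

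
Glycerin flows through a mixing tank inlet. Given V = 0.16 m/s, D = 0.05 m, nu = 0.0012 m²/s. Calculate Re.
Formula: Re = \frac{V D}{\nu}
Re = 0.16·0.05/0.0012 = 6.667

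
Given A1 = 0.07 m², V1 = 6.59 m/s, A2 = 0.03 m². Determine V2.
Formula: V_2 = \frac{A_1 V_1}{A_2}
V2 = 0.07·6.59/0.03 = 15.38 m/s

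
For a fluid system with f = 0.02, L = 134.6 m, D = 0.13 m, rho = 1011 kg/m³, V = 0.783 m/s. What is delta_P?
Formula: \Delta P = f \frac{L}{D} \frac{\rho V^2}{2}
delta_P = 0.02·(134.6/0.13)·0.5·1011·0.783²/1000 = 6.418 kPa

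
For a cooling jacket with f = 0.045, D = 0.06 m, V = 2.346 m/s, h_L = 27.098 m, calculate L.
Formula: h_L = f \frac{L}{D} \frac{V^2}{2g}
Substituting knowns: 27.098 = 0.045·(L/0.06)·2.346²/(2·9.81)
Solving for L: L = 27.098·2·9.81·0.06/(0.045·2.346²) = 128.8 m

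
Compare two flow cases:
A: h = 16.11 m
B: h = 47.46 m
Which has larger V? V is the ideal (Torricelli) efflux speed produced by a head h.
V(A) = 17.78 m/s, V(B) = 30.51 m/s. Answer: B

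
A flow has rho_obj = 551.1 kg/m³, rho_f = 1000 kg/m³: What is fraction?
Formula: f_{sub} = \frac{\rho_{obj}}{\rho_f}
fraction = 551.1/1000 = 0.5511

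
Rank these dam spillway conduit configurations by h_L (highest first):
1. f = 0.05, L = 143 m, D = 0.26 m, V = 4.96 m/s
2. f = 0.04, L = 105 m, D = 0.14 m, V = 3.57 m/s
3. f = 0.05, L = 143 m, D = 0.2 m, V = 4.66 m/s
Case 1: h_L = 34.48 m
Case 2: h_L = 19.49 m
Case 3: h_L = 39.57 m
Ranking (highest first): 3, 1, 2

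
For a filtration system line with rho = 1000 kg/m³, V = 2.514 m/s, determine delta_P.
Formula: V = \sqrt{\frac{2 \Delta P}{\rho}}
Substituting knowns: 2.514 = √(2·(delta_P·1000)/1000)
Solving for delta_P: delta_P = 2.514²·1000/2/1000 = 3.16 kPa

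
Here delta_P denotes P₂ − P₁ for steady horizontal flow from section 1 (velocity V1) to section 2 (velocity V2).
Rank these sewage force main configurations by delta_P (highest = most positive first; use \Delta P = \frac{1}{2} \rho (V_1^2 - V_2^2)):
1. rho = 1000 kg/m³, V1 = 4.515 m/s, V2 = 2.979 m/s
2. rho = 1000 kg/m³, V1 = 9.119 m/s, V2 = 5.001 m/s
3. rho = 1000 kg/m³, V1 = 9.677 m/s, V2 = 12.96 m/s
Case 1: delta_P = 5.755 kPa
Case 2: delta_P = 29.07 kPa
Case 3: delta_P = -37.16 kPa
Ranking (highest first): 2, 1, 3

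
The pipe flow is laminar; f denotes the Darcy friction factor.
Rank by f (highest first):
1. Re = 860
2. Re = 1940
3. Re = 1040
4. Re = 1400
Case 1: f = 0.07442
Case 2: f = 0.03299
Case 3: f = 0.06154
Case 4: f = 0.04571
Ranking (highest first): 1, 3, 4, 2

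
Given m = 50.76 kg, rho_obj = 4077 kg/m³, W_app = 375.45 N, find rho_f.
Formula: W_{app} = mg\left(1 - \frac{\rho_f}{\rho_{obj}}\right)
Substituting knowns: 375.45 = 50.76·9.81·(1 − rho_f/4077)
Solving for rho_f: rho_f = 4077·(1 − 375.45/(50.76·9.81)) = 1003 kg/m³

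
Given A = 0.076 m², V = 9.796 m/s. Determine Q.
Formula: Q = A V
Q = 0.076·9.796·1000 = 744.5 L/s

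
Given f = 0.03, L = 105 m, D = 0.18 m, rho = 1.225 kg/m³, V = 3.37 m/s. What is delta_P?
Formula: \Delta P = f \frac{L}{D} \frac{\rho V^2}{2}
delta_P = 0.03·(105/0.18)·0.5·1.225·3.37²/1000 = 0.1217 kPa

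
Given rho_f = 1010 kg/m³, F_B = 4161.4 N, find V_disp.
Formula: F_B = \rho_f g V_{disp}
Substituting knowns: 4161.4 = 1010·9.81·V_disp
Solving for V_disp: V_disp = 4161.4/(1010·9.81) = 0.42 m³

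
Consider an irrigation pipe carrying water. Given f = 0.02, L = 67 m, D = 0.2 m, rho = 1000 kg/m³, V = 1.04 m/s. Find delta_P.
Formula: \Delta P = f \frac{L}{D} \frac{\rho V^2}{2}
delta_P = 0.02·(67/0.2)·0.5·1000·1.04²/1000 = 3.623 kPa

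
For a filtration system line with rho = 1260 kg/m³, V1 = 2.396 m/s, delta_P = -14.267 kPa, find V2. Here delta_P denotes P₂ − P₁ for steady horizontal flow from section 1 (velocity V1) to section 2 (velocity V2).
Formula: \Delta P = \frac{1}{2} \rho (V_1^2 - V_2^2)
Substituting knowns: -14.267 = 0.5·1260·(2.396² − V2²)/1000
Solving for V2: V2 = √(2.396² − 2·(-14.267·1000)/1260) = 5.328 m/s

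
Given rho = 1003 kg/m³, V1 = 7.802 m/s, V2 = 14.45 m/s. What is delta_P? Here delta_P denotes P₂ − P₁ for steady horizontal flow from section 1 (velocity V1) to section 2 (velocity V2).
Formula: \Delta P = \frac{1}{2} \rho (V_1^2 - V_2^2)
delta_P = 0.5·1003·(7.802² − 14.45²)/1000 = -74.19 kPa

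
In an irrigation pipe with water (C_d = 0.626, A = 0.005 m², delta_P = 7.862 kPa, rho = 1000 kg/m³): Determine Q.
Formula: Q = C_d A \sqrt{\frac{2 \Delta P}{\rho}}
Q = 0.626·0.005·√(2·(7.862·1000)/1000)·1000 = 12.41 L/s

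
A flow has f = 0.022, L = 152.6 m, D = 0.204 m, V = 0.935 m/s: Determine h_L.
Formula: h_L = f \frac{L}{D} \frac{V^2}{2g}
h_L = 0.022·(152.6/0.204)·0.935²/(2·9.81) = 0.7333 m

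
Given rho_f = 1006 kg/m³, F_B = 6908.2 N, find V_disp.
Formula: F_B = \rho_f g V_{disp}
Substituting knowns: 6908.2 = 1006·9.81·V_disp
Solving for V_disp: V_disp = 6908.2/(1006·9.81) = 0.7 m³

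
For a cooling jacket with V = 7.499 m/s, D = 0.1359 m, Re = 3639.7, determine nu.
Formula: Re = \frac{V D}{\nu}
Substituting knowns: 3639.7 = 7.499·0.1359/nu
Solving for nu: nu = 7.499·0.1359/3639.7 = 0.00028 m²/s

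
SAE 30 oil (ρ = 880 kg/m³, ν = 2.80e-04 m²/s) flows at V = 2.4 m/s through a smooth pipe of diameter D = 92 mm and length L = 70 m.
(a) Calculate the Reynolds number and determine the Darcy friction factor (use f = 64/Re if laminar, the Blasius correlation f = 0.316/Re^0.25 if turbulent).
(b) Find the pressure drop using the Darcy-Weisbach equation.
(a) Re = V·D/ν = 2.4·0.092/2.80e-04 = 788.57 → laminar (Re < 2300); f = 64/Re = 64/788.57 = 0.08116
(b) Darcy-Weisbach: ΔP = f·(L/D)·½ρV²/1000 = 0.08116·(70/0.092)·½·880·2.4²/1000 = 156.5 kPa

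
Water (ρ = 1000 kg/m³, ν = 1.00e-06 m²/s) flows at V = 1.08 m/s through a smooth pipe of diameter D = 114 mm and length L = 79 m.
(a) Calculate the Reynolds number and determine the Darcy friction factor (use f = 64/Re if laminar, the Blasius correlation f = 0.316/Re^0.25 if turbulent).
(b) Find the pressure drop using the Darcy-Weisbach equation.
(a) Re = V·D/ν = 1.08·0.114/1.00e-06 = 123120 → turbulent (Re > 4000); f = 0.316/Re^0.25 = 0.316/123120^0.25 = 0.01687 (Blasius is strictly valid for Re ≲ 1e5; used here as the smooth-pipe estimate the problem specifies)
(b) Darcy-Weisbach: ΔP = f·(L/D)·½ρV²/1000 = 0.01687·(79/0.114)·½·1000·1.08²/1000 = 6.818 kPa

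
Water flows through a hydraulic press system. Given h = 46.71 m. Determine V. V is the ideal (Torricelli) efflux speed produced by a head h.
Formula: V = \sqrt{2 g h}
V = √(2·9.81·46.71) = 30.27 m/s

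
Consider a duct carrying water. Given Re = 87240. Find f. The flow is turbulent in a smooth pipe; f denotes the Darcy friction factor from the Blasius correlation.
Formula: f = \frac{0.316}{Re^{0.25}}
f = 0.316/87240^0.25 = 0.01839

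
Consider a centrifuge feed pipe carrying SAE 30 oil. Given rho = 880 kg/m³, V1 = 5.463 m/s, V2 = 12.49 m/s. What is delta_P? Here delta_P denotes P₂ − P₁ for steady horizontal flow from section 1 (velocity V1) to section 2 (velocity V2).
Formula: \Delta P = \frac{1}{2} \rho (V_1^2 - V_2^2)
delta_P = 0.5·880·(5.463² − 12.49²)/1000 = -55.51 kPa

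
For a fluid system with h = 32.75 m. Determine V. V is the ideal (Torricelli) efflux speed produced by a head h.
Formula: V = \sqrt{2 g h}
V = √(2·9.81·32.75) = 25.35 m/s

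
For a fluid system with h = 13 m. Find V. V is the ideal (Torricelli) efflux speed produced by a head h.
Formula: V = \sqrt{2 g h}
V = √(2·9.81·13) = 15.97 m/s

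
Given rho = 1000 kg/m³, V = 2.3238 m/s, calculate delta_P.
Formula: V = \sqrt{\frac{2 \Delta P}{\rho}}
Substituting knowns: 2.3238 = √(2·(delta_P·1000)/1000)
Solving for delta_P: delta_P = 2.3238²·1000/2/1000 = 2.7 kPa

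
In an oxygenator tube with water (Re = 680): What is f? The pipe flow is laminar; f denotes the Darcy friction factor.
Formula: f = \frac{64}{Re}
f = 64/680 = 0.09412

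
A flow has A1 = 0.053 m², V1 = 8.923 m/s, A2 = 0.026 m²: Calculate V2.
Formula: V_2 = \frac{A_1 V_1}{A_2}
V2 = 0.053·8.923/0.026 = 18.19 m/s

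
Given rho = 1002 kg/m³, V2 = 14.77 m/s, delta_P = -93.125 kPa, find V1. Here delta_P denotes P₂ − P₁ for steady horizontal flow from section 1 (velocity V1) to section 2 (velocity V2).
Formula: \Delta P = \frac{1}{2} \rho (V_1^2 - V_2^2)
Substituting knowns: -93.125 = 0.5·1002·(V1² − 14.77²)/1000
Solving for V1: V1 = √(14.77² + 2·(-93.125·1000)/1002) = 5.681 m/s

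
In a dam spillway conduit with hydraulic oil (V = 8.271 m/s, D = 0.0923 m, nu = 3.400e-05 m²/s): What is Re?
Formula: Re = \frac{V D}{\nu}
Re = 8.271·0.0923/3.400e-05 = 22453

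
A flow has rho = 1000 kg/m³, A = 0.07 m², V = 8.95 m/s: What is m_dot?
Formula: \dot{m} = \rho A V
m_dot = 1000·0.07·8.95 = 626.5 kg/s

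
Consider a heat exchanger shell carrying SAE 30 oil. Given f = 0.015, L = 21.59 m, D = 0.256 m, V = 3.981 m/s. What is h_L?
Formula: h_L = f \frac{L}{D} \frac{V^2}{2g}
h_L = 0.015·(21.59/0.256)·3.981²/(2·9.81) = 1.022 m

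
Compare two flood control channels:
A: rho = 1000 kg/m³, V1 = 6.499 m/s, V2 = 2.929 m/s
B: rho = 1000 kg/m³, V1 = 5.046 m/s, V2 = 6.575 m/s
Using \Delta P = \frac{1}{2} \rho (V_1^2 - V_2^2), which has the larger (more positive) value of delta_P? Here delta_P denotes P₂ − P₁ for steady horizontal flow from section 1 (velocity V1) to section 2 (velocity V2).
delta_P(A) = 16.83 kPa, delta_P(B) = -8.884 kPa. Answer: A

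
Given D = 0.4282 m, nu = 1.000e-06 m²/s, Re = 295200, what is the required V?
Formula: Re = \frac{V D}{\nu}
Substituting knowns: 295200 = V·0.4282/1.000e-06
Solving for V: V = 295200·1.000e-06/0.4282 = 0.6894 m/s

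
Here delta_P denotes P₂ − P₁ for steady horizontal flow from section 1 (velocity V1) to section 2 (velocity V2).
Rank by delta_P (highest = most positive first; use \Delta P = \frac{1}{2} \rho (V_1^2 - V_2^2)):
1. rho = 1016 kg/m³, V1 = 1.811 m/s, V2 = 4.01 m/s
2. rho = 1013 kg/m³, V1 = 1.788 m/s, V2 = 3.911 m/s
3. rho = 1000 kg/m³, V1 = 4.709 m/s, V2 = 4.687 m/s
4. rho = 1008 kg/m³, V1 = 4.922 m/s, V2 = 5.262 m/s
Case 1: delta_P = -6.503 kPa
Case 2: delta_P = -6.128 kPa
Case 3: delta_P = 0.1034 kPa
Case 4: delta_P = -1.745 kPa
Ranking (highest first): 3, 4, 2, 1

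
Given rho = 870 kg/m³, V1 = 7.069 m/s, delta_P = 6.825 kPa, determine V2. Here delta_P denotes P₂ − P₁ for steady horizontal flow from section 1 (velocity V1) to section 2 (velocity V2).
Formula: \Delta P = \frac{1}{2} \rho (V_1^2 - V_2^2)
Substituting knowns: 6.825 = 0.5·870·(7.069² − V2²)/1000
Solving for V2: V2 = √(7.069² − 2·(6.825·1000)/870) = 5.855 m/s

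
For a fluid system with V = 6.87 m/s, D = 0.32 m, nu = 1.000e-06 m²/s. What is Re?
Formula: Re = \frac{V D}{\nu}
Re = 6.87·0.32/1.000e-06 = 2.198e+06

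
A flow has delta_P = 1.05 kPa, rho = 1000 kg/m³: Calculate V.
Formula: V = \sqrt{\frac{2 \Delta P}{\rho}}
V = √(2·(1.05·1000)/1000) = 1.449 m/s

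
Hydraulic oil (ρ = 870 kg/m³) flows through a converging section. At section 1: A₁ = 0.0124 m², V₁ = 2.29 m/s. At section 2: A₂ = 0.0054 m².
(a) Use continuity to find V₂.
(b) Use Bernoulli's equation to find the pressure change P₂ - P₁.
(a) Continuity: A₁V₁=A₂V₂ -> V₂=A₁V₁/A₂=0.0124*2.29/0.0054=5.26 m/s
(b) Bernoulli: P₂-P₁=0.5*rho*(V₁^2-V₂^2)/1000=0.5*870*(2.29^2-5.26^2)/1000=-9.754 kPa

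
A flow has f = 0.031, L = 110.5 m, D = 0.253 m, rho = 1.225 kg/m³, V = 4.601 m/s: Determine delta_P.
Formula: \Delta P = f \frac{L}{D} \frac{\rho V^2}{2}
delta_P = 0.031·(110.5/0.253)·0.5·1.225·4.601²/1000 = 0.1756 kPa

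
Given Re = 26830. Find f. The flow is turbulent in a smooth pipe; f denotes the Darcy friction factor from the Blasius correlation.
Formula: f = \frac{0.316}{Re^{0.25}}
f = 0.316/26830^0.25 = 0.02469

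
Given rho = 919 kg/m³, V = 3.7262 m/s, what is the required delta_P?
Formula: V = \sqrt{\frac{2 \Delta P}{\rho}}
Substituting knowns: 3.7262 = √(2·(delta_P·1000)/919)
Solving for delta_P: delta_P = 3.7262²·919/2/1000 = 6.38 kPa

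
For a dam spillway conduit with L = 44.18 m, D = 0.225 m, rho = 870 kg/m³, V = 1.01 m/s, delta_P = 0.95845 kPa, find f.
Formula: \Delta P = f \frac{L}{D} \frac{\rho V^2}{2}
Substituting knowns: 0.95845 = f·(44.18/0.225)·0.5·870·1.01²/1000
Solving for f: f = (0.95845·1000)/((44.18/0.225)·0.5·870·1.01²) = 0.011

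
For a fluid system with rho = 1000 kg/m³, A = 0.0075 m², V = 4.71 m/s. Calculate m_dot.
Formula: \dot{m} = \rho A V
m_dot = 1000·0.0075·4.71 = 35.33 kg/s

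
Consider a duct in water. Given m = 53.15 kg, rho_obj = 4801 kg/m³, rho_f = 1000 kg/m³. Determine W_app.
Formula: W_{app} = mg\left(1 - \frac{\rho_f}{\rho_{obj}}\right)
W_app = 53.15·9.81·(1 − 1000/4801) = 412.8 N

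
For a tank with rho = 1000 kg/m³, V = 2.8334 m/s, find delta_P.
Formula: V = \sqrt{\frac{2 \Delta P}{\rho}}
Substituting knowns: 2.8334 = √(2·(delta_P·1000)/1000)
Solving for delta_P: delta_P = 2.8334²·1000/2/1000 = 4.014 kPa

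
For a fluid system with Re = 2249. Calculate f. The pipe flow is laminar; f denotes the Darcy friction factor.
Formula: f = \frac{64}{Re}
f = 64/2249 = 0.02846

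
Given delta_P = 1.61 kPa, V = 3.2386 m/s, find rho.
Formula: V = \sqrt{\frac{2 \Delta P}{\rho}}
Substituting knowns: 3.2386 = √(2·(1.61·1000)/rho)
Solving for rho: rho = 2·(1.61·1000)/3.2386² = 307 kg/m³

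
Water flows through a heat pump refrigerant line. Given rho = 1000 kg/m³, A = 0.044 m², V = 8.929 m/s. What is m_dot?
Formula: \dot{m} = \rho A V
m_dot = 1000·0.044·8.929 = 392.9 kg/s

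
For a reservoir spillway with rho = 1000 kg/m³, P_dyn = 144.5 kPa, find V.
Formula: P_{dyn} = \frac{1}{2} \rho V^2
Substituting knowns: 144.5 = 0.5·1000·V²/1000
Solving for V: V = √(2·(144.5·1000)/1000) = 17 m/s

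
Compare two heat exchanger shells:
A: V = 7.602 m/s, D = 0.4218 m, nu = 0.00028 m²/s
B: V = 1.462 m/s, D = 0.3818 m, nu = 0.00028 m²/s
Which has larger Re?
Re(A) = 11452, Re(B) = 1994. Answer: A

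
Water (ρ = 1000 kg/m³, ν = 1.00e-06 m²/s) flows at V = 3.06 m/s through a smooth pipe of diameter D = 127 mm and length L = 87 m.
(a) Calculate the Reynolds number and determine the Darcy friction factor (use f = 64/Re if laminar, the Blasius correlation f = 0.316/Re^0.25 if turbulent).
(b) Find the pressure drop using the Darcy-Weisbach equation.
(a) Re = V·D/ν = 3.06·0.127/1.00e-06 = 388620 → turbulent (Re > 4000); f = 0.316/Re^0.25 = 0.316/388620^0.25 = 0.012656 (Blasius is strictly valid for Re ≲ 1e5; used here as the smooth-pipe estimate the problem specifies)
(b) Darcy-Weisbach: ΔP = f·(L/D)·½ρV²/1000 = 0.012656·(87/0.127)·½·1000·3.06²/1000 = 40.59 kPa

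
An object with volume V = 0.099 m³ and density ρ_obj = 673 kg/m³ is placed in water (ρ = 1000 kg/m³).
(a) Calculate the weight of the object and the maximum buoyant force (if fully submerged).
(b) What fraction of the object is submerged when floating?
(a) W=rho_obj*g*V=673*9.81*0.099=653.6 N; F_B(max)=rho*g*V=1000*9.81*0.099=971.2 N
(b) Floating fraction=rho_obj/rho=673/1000=0.673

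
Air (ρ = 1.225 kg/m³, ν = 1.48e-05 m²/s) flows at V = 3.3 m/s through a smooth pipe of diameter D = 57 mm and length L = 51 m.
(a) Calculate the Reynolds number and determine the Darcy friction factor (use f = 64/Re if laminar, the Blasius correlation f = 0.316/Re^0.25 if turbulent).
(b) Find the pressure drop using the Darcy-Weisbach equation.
(a) Re = V·D/ν = 3.3·0.057/1.48e-05 = 12709 → turbulent (Re > 4000); f = 0.316/Re^0.25 = 0.316/12709^0.25 = 0.029762
(b) Darcy-Weisbach: ΔP = f·(L/D)·½ρV²/1000 = 0.029762·(51/0.057)·½·1.225·3.3²/1000 = 0.1776 kPa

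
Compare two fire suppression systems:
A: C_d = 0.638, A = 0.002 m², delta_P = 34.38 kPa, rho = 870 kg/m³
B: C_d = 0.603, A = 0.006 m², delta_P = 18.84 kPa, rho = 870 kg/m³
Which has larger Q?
Q(A) = 11.34 L/s, Q(B) = 23.81 L/s. Answer: B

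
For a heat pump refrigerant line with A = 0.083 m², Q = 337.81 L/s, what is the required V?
Formula: Q = A V
Substituting knowns: 337.81 = 0.083·V·1000
Solving for V: V = (337.81/1000)/0.083 = 4.07 m/s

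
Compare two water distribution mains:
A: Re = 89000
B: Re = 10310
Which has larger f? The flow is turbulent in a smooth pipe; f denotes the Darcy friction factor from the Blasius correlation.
f(A) = 0.0183, f(B) = 0.03136. Answer: B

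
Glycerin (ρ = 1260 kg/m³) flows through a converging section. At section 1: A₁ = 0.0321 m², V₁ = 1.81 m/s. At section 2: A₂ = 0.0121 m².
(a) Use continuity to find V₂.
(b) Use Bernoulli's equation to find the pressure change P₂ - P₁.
(a) Continuity: A₁V₁=A₂V₂ -> V₂=A₁V₁/A₂=0.0321*1.81/0.0121=4.80 m/s
(b) Bernoulli: P₂-P₁=0.5*rho*(V₁^2-V₂^2)/1000=0.5*1260*(1.81^2-4.80^2)/1000=-12.45 kPa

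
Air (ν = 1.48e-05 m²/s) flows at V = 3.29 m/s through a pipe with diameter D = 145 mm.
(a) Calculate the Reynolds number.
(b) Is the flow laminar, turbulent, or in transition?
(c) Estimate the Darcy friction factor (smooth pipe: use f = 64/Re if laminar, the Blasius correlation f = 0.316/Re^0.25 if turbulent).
(a) Re = V·D/ν = 3.29·0.145/1.48e-05 = 32233
(b) Flow regime: turbulent (Re > 4000)
(c) Friction factor: f = 0.316/Re^0.25 = 0.316/32233^0.25 = 0.02358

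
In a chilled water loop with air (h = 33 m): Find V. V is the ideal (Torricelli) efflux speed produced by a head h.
Formula: V = \sqrt{2 g h}
V = √(2·9.81·33) = 25.45 m/s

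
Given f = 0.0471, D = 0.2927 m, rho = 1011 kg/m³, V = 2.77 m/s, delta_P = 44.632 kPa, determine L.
Formula: \Delta P = f \frac{L}{D} \frac{\rho V^2}{2}
Substituting knowns: 44.632 = 0.0471·(L/0.2927)·0.5·1011·2.77²/1000
Solving for L: L = (44.632·1000)·0.2927/(0.0471·0.5·1011·2.77²) = 71.51 m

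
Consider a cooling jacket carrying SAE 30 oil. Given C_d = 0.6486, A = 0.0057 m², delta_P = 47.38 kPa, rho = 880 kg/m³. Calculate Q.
Formula: Q = C_d A \sqrt{\frac{2 \Delta P}{\rho}}
Q = 0.6486·0.0057·√(2·(47.38·1000)/880)·1000 = 38.36 L/s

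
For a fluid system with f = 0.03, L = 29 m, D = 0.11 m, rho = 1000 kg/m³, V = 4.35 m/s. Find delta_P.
Formula: \Delta P = f \frac{L}{D} \frac{\rho V^2}{2}
delta_P = 0.03·(29/0.11)·0.5·1000·4.35²/1000 = 74.83 kPa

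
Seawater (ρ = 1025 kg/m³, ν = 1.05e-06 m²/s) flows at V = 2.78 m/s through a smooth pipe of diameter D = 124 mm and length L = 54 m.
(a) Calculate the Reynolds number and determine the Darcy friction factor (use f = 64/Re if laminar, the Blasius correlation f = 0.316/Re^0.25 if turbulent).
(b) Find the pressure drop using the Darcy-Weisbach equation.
(a) Re = V·D/ν = 2.78·0.124/1.05e-06 = 328300 → turbulent (Re > 4000); f = 0.316/Re^0.25 = 0.316/328300^0.25 = 0.013201 (Blasius is strictly valid for Re ≲ 1e5; used here as the smooth-pipe estimate the problem specifies)
(b) Darcy-Weisbach: ΔP = f·(L/D)·½ρV²/1000 = 0.013201·(54/0.124)·½·1025·2.78²/1000 = 22.77 kPa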